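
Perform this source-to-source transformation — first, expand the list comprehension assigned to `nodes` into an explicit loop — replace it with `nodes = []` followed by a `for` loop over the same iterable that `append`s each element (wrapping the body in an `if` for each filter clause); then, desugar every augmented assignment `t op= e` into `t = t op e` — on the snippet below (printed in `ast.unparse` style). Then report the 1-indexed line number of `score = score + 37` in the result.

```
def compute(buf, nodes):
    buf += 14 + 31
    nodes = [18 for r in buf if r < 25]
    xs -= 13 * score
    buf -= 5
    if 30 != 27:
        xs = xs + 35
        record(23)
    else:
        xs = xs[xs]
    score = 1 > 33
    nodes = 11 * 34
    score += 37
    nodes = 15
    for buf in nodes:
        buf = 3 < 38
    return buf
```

16

Transformed code:
def compute(buf, nodes):
    buf = buf + (14 + 31)
    nodes = []
    for r in buf:
        if r < 25:
            nodes.append(18)
    xs = xs - 13 * score
    buf = buf - 5
    if 30 != 27:
        xs = xs + 35
        record(23)
    else:
        xs = xs[xs]
    score = 1 > 33
    nodes = 11 * 34
    score = score + 37
    nodes = 15
    for buf in nodes:
        buf = 3 < 38
    return buf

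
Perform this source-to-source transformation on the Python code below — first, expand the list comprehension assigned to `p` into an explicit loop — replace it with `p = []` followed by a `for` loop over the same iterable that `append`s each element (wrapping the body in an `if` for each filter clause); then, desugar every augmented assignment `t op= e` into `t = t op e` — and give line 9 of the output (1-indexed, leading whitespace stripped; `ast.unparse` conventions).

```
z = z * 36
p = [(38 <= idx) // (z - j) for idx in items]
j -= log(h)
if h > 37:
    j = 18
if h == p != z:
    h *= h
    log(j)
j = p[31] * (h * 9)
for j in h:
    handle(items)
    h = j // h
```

Transformed code:
z = z * 36
p = []
for idx in items:
    p.append((38 <= idx) // (z - j))
j = j - log(h)
if h > 37:
    j = 18
if h == p != z:
    h = h * h
    log(j)
j = p[31] * (h * 9)
for j in h:
    handle(items)
    h = j // h

h = h * h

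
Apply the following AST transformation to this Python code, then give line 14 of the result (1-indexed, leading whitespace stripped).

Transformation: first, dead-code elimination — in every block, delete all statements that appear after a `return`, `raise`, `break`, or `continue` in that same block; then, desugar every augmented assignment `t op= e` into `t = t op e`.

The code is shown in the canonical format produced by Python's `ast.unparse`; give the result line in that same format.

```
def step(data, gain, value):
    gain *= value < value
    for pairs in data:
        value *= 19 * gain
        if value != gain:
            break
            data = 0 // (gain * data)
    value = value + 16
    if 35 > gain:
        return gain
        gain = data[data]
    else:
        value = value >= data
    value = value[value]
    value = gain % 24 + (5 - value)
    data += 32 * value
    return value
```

data = data + 32 * value

Transformed code:
def step(data, gain, value):
    gain = gain * (value < value)
    for pairs in data:
        value = value * (19 * gain)
        if value != gain:
            break
    value = value + 16
    if 35 > gain:
        return gain
    else:
        value = value >= data
    value = value[value]
    value = gain % 24 + (5 - value)
    data = data + 32 * value
    return value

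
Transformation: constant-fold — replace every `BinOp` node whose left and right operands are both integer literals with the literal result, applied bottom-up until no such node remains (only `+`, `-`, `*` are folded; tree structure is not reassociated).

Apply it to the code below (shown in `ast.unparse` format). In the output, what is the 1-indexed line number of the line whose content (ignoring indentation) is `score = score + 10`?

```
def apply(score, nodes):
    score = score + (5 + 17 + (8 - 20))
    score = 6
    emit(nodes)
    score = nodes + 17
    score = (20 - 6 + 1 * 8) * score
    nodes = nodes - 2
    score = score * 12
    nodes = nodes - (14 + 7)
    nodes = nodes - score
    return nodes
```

2

Transformed code:
def apply(score, nodes):
    score = score + 10
    score = 6
    emit(nodes)
    score = nodes + 17
    score = 22 * score
    nodes = nodes - 2
    score = score * 12
    nodes = nodes - 21
    nodes = nodes - score
    return nodes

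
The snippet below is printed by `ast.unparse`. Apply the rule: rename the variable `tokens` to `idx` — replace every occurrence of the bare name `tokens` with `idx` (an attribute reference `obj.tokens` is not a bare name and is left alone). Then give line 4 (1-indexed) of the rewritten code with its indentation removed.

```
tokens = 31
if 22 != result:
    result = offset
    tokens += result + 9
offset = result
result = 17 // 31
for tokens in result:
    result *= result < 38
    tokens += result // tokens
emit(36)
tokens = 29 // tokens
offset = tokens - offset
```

Transformed code:
idx = 31
if 22 != result:
    result = offset
    idx += result + 9
offset = result
result = 17 // 31
for idx in result:
    result *= result < 38
    idx += result // idx
emit(36)
idx = 29 // idx
offset = idx - offset

idx += result + 9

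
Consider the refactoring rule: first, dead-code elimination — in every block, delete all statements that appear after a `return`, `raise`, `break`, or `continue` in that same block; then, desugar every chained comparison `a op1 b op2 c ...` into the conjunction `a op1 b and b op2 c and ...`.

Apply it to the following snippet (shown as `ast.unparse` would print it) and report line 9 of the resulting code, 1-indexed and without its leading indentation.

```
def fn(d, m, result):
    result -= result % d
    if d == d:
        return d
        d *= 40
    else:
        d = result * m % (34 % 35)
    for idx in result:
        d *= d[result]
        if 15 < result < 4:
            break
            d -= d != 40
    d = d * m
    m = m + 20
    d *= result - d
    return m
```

Transformed code:
def fn(d, m, result):
    result -= result % d
    if d == d:
        return d
    else:
        d = result * m % (34 % 35)
    for idx in result:
        d *= d[result]
        if 15 < result and result < 4:
            break
    d = d * m
    m = m + 20
    d *= result - d
    return m

if 15 < result and result < 4:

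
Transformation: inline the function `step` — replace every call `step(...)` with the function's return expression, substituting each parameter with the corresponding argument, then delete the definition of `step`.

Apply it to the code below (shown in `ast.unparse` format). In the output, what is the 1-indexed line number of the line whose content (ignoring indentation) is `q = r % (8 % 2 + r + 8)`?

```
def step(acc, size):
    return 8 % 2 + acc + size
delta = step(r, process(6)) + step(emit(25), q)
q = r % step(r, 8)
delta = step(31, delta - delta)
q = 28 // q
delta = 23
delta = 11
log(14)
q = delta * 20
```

Transformed code:
delta = 8 % 2 + r + process(6) + (8 % 2 + emit(25) + q)
q = r % (8 % 2 + r + 8)
delta = 8 % 2 + 31 + (delta - delta)
q = 28 // q
delta = 23
delta = 11
log(14)
q = delta * 20

2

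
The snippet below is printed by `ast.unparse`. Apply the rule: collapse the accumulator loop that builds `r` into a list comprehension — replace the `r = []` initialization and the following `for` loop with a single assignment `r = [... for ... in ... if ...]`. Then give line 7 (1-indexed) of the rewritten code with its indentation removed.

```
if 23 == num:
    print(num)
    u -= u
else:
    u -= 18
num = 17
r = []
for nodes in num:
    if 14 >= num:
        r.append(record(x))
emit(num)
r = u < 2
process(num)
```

Transformed code:
if 23 == num:
    print(num)
    u -= u
else:
    u -= 18
num = 17
r = [record(x) for nodes in num if 14 >= num]
emit(num)
r = u < 2
process(num)

r = [record(x) for nodes in num if 14 >= num]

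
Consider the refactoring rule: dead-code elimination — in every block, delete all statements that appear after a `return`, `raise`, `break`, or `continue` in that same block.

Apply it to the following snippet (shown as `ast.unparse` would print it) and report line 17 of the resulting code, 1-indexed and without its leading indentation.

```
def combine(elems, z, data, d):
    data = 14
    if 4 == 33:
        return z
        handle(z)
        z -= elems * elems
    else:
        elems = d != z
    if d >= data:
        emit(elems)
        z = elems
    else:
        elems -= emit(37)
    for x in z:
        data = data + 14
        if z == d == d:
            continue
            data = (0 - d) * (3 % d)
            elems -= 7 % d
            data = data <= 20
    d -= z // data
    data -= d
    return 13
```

data -= d

Transformed code:
def combine(elems, z, data, d):
    data = 14
    if 4 == 33:
        return z
    else:
        elems = d != z
    if d >= data:
        emit(elems)
        z = elems
    else:
        elems -= emit(37)
    for x in z:
        data = data + 14
        if z == d == d:
            continue
    d -= z // data
    data -= d
    return 13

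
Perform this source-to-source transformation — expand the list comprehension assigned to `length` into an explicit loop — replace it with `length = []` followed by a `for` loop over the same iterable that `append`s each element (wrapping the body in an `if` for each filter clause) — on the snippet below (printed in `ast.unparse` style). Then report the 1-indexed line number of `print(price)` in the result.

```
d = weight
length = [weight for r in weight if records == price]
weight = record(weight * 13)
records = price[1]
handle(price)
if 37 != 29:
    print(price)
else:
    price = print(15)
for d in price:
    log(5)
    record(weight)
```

10

Transformed code:
d = weight
length = []
for r in weight:
    if records == price:
        length.append(weight)
weight = record(weight * 13)
records = price[1]
handle(price)
if 37 != 29:
    print(price)
else:
    price = print(15)
for d in price:
    log(5)
    record(weight)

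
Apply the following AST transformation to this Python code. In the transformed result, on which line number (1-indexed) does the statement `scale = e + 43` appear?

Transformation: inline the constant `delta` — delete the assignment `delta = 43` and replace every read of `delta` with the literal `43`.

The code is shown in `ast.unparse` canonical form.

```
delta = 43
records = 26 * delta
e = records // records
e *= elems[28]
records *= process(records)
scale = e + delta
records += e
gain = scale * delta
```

Transformed code:
records = 26 * 43
e = records // records
e *= elems[28]
records *= process(records)
scale = e + 43
records += e
gain = scale * 43

5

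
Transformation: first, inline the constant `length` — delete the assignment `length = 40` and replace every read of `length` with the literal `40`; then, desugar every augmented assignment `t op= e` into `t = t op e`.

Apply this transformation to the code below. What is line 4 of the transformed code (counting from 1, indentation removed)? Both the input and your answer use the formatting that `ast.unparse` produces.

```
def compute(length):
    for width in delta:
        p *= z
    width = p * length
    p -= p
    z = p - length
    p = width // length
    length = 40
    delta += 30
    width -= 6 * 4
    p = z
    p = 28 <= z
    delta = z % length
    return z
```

Transformed code:
def compute(length):
    for width in delta:
        p = p * z
    width = p * 40
    p = p - p
    z = p - 40
    p = width // 40
    delta = delta + 30
    width = width - 6 * 4
    p = z
    p = 28 <= z
    delta = z % 40
    return z

width = p * 40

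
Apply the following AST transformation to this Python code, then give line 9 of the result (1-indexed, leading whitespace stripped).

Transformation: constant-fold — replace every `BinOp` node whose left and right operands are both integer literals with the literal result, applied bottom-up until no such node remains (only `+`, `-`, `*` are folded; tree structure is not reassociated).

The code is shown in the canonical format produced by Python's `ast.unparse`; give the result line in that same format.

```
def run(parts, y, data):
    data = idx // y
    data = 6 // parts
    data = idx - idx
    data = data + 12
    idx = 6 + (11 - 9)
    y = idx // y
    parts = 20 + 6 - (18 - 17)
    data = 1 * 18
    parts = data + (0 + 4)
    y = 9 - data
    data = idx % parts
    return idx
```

Transformed code:
def run(parts, y, data):
    data = idx // y
    data = 6 // parts
    data = idx - idx
    data = data + 12
    idx = 8
    y = idx // y
    parts = 25
    data = 18
    parts = data + 4
    y = 9 - data
    data = idx % parts
    return idx

data = 18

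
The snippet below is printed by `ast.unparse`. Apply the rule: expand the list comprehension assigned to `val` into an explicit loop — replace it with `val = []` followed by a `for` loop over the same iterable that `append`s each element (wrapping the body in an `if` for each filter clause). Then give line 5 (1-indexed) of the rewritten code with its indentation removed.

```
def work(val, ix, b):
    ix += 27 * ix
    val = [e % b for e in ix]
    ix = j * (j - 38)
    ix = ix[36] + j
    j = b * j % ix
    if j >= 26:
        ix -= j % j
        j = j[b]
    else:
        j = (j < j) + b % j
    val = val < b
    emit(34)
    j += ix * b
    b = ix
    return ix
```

Transformed code:
def work(val, ix, b):
    ix += 27 * ix
    val = []
    for e in ix:
        val.append(e % b)
    ix = j * (j - 38)
    ix = ix[36] + j
    j = b * j % ix
    if j >= 26:
        ix -= j % j
        j = j[b]
    else:
        j = (j < j) + b % j
    val = val < b
    emit(34)
    j += ix * b
    b = ix
    return ix

val.append(e % b)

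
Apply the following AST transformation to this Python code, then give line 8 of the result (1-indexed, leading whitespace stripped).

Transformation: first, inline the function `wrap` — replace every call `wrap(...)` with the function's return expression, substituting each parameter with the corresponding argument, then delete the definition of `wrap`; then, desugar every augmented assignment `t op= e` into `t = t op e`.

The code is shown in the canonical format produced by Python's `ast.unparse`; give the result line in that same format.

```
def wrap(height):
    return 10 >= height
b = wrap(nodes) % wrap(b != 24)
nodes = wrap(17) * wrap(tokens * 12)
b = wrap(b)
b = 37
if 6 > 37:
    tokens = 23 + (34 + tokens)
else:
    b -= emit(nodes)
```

Transformed code:
b = (10 >= nodes) % (10 >= (b != 24))
nodes = (10 >= 17) * (10 >= tokens * 12)
b = 10 >= b
b = 37
if 6 > 37:
    tokens = 23 + (34 + tokens)
else:
    b = b - emit(nodes)

b = b - emit(nodes)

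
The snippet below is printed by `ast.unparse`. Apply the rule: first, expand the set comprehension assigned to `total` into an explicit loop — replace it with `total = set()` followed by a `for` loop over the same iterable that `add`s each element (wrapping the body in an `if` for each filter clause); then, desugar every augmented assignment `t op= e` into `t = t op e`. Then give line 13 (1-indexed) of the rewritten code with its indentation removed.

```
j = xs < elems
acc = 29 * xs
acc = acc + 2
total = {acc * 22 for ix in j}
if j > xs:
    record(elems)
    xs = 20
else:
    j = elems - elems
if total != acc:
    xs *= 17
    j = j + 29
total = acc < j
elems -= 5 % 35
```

Transformed code:
j = xs < elems
acc = 29 * xs
acc = acc + 2
total = set()
for ix in j:
    total.add(acc * 22)
if j > xs:
    record(elems)
    xs = 20
else:
    j = elems - elems
if total != acc:
    xs = xs * 17
    j = j + 29
total = acc < j
elems = elems - 5 % 35

xs = xs * 17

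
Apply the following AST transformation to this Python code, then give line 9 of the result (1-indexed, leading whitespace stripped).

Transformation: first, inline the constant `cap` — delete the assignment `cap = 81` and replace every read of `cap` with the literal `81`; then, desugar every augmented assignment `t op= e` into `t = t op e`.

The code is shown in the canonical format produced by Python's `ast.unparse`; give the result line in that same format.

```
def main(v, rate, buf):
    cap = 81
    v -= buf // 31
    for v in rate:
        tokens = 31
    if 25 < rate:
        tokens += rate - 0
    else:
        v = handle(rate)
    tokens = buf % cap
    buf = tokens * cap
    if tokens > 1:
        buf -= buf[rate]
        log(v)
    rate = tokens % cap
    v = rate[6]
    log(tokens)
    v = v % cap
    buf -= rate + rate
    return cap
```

Transformed code:
def main(v, rate, buf):
    v = v - buf // 31
    for v in rate:
        tokens = 31
    if 25 < rate:
        tokens = tokens + (rate - 0)
    else:
        v = handle(rate)
    tokens = buf % 81
    buf = tokens * 81
    if tokens > 1:
        buf = buf - buf[rate]
        log(v)
    rate = tokens % 81
    v = rate[6]
    log(tokens)
    v = v % 81
    buf = buf - (rate + rate)
    return 81

tokens = buf % 81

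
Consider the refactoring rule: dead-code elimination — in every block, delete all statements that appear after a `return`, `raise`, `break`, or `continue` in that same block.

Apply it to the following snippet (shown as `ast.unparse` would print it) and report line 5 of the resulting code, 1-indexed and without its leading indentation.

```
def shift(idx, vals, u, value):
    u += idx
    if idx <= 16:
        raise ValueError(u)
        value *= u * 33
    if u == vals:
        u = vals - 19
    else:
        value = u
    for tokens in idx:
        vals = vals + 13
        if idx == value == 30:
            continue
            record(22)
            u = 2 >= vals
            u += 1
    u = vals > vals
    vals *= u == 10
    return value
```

if u == vals:

Transformed code:
def shift(idx, vals, u, value):
    u += idx
    if idx <= 16:
        raise ValueError(u)
    if u == vals:
        u = vals - 19
    else:
        value = u
    for tokens in idx:
        vals = vals + 13
        if idx == value == 30:
            continue
    u = vals > vals
    vals *= u == 10
    return value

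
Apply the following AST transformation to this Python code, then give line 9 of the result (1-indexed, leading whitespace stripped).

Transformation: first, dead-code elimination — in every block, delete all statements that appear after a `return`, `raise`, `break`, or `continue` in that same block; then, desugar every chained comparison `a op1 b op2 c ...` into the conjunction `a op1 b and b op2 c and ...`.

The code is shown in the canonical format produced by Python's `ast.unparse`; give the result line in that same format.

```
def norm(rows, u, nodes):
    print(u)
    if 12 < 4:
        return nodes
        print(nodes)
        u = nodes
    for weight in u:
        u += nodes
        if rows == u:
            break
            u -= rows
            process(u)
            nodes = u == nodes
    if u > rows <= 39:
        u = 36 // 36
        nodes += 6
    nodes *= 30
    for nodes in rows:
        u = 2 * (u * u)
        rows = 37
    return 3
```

Transformed code:
def norm(rows, u, nodes):
    print(u)
    if 12 < 4:
        return nodes
    for weight in u:
        u += nodes
        if rows == u:
            break
    if u > rows and rows <= 39:
        u = 36 // 36
        nodes += 6
    nodes *= 30
    for nodes in rows:
        u = 2 * (u * u)
        rows = 37
    return 3

if u > rows and rows <= 39:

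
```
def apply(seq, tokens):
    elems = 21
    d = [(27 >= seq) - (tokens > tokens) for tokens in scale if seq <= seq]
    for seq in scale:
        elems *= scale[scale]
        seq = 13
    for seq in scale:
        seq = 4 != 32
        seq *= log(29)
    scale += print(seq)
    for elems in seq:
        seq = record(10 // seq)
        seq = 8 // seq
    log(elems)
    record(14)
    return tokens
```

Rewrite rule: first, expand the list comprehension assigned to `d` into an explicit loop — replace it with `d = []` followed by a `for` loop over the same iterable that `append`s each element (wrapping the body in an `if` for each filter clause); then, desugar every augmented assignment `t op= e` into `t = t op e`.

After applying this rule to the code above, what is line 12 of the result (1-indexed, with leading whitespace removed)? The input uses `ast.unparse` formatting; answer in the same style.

Transformed code:
def apply(seq, tokens):
    elems = 21
    d = []
    for tokens in scale:
        if seq <= seq:
            d.append((27 >= seq) - (tokens > tokens))
    for seq in scale:
        elems = elems * scale[scale]
        seq = 13
    for seq in scale:
        seq = 4 != 32
        seq = seq * log(29)
    scale = scale + print(seq)
    for elems in seq:
        seq = record(10 // seq)
        seq = 8 // seq
    log(elems)
    record(14)
    return tokens

seq = seq * log(29)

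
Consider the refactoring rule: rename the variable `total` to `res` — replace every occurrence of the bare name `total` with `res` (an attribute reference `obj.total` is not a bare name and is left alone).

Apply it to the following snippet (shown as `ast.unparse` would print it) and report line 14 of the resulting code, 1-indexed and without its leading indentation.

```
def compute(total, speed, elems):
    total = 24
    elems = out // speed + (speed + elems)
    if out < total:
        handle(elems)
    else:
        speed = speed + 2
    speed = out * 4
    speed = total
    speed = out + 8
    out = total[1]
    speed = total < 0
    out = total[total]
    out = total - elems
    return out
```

out = res - elems

Transformed code:
def compute(res, speed, elems):
    res = 24
    elems = out // speed + (speed + elems)
    if out < res:
        handle(elems)
    else:
        speed = speed + 2
    speed = out * 4
    speed = res
    speed = out + 8
    out = res[1]
    speed = res < 0
    out = res[res]
    out = res - elems
    return out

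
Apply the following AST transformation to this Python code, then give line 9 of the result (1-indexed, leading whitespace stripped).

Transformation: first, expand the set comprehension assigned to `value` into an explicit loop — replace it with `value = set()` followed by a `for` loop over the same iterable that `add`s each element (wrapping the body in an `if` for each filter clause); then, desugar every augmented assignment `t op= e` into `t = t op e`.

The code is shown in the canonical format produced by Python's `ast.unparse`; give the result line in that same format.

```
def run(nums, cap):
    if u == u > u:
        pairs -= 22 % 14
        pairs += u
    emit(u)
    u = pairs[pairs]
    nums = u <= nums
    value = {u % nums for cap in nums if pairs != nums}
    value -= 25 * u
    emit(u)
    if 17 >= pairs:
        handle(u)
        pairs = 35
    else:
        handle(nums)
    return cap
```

Transformed code:
def run(nums, cap):
    if u == u > u:
        pairs = pairs - 22 % 14
        pairs = pairs + u
    emit(u)
    u = pairs[pairs]
    nums = u <= nums
    value = set()
    for cap in nums:
        if pairs != nums:
            value.add(u % nums)
    value = value - 25 * u
    emit(u)
    if 17 >= pairs:
        handle(u)
        pairs = 35
    else:
        handle(nums)
    return cap

for cap in nums:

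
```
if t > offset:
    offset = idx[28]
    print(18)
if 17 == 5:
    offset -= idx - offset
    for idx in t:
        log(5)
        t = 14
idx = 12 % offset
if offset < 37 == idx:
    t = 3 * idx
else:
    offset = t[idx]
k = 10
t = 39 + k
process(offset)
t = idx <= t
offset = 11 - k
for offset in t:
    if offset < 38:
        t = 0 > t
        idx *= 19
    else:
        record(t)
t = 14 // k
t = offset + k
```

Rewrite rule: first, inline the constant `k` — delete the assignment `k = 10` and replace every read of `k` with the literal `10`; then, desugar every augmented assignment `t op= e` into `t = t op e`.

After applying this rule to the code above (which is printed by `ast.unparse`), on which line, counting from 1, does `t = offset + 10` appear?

25

Transformed code:
if t > offset:
    offset = idx[28]
    print(18)
if 17 == 5:
    offset = offset - (idx - offset)
    for idx in t:
        log(5)
        t = 14
idx = 12 % offset
if offset < 37 == idx:
    t = 3 * idx
else:
    offset = t[idx]
t = 39 + 10
process(offset)
t = idx <= t
offset = 11 - 10
for offset in t:
    if offset < 38:
        t = 0 > t
        idx = idx * 19
    else:
        record(t)
t = 14 // 10
t = offset + 10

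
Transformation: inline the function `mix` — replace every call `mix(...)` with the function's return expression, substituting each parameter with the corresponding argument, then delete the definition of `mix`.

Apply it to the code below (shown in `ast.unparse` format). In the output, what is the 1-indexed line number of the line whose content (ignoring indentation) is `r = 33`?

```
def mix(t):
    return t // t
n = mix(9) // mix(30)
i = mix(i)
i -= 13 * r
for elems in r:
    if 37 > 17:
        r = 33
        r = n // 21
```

Transformed code:
n = 9 // 9 // (30 // 30)
i = i // i
i -= 13 * r
for elems in r:
    if 37 > 17:
        r = 33
        r = n // 21

6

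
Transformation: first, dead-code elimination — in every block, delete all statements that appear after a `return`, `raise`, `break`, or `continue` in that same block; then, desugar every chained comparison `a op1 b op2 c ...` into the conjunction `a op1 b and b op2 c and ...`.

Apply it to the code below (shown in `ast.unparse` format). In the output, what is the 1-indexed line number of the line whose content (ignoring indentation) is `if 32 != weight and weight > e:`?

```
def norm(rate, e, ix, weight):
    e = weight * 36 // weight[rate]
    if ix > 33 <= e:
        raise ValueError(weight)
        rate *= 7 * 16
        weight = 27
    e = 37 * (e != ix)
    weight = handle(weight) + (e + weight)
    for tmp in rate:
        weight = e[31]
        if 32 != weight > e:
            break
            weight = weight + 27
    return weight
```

Transformed code:
def norm(rate, e, ix, weight):
    e = weight * 36 // weight[rate]
    if ix > 33 and 33 <= e:
        raise ValueError(weight)
    e = 37 * (e != ix)
    weight = handle(weight) + (e + weight)
    for tmp in rate:
        weight = e[31]
        if 32 != weight and weight > e:
            break
    return weight

9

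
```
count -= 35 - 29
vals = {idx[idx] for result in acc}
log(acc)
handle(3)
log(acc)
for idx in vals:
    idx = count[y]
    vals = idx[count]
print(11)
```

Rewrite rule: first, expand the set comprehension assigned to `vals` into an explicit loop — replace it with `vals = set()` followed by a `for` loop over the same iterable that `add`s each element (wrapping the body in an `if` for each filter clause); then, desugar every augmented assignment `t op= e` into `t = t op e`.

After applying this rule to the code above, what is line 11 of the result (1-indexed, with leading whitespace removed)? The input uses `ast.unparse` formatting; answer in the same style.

print(11)

Transformed code:
count = count - (35 - 29)
vals = set()
for result in acc:
    vals.add(idx[idx])
log(acc)
handle(3)
log(acc)
for idx in vals:
    idx = count[y]
    vals = idx[count]
print(11)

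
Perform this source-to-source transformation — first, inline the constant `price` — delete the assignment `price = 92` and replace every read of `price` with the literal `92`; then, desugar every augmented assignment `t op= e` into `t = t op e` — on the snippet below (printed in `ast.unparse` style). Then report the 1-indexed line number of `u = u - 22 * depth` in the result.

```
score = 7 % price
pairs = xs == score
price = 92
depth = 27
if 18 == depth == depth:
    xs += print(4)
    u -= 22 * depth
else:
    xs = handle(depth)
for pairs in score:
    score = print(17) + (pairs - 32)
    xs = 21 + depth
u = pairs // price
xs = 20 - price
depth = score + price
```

6

Transformed code:
score = 7 % 92
pairs = xs == score
depth = 27
if 18 == depth == depth:
    xs = xs + print(4)
    u = u - 22 * depth
else:
    xs = handle(depth)
for pairs in score:
    score = print(17) + (pairs - 32)
    xs = 21 + depth
u = pairs // 92
xs = 20 - 92
depth = score + 92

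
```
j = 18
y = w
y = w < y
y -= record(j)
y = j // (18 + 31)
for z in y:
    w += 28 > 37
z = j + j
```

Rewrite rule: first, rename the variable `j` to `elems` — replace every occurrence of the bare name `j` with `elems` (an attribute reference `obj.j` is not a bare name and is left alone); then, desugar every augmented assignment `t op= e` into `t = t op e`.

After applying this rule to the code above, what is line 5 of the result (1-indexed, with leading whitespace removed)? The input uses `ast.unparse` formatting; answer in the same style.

y = elems // (18 + 31)

Transformed code:
elems = 18
y = w
y = w < y
y = y - record(elems)
y = elems // (18 + 31)
for z in y:
    w = w + (28 > 37)
z = elems + elems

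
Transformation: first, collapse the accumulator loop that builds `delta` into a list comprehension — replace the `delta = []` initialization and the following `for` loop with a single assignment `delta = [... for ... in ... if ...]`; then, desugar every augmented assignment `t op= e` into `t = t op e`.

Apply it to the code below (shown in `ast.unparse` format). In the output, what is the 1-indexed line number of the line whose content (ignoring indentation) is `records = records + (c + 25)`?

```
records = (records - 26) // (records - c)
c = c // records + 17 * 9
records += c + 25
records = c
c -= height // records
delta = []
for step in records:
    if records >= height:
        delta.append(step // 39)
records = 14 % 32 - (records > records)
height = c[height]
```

3

Transformed code:
records = (records - 26) // (records - c)
c = c // records + 17 * 9
records = records + (c + 25)
records = c
c = c - height // records
delta = [step // 39 for step in records if records >= height]
records = 14 % 32 - (records > records)
height = c[height]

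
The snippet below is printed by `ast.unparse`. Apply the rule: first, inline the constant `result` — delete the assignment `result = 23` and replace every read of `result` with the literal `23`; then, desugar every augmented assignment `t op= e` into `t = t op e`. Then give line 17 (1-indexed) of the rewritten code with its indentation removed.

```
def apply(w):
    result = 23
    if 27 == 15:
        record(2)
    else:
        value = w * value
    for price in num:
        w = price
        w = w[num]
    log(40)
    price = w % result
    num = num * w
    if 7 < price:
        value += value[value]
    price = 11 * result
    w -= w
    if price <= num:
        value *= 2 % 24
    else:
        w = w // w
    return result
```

value = value * (2 % 24)

Transformed code:
def apply(w):
    if 27 == 15:
        record(2)
    else:
        value = w * value
    for price in num:
        w = price
        w = w[num]
    log(40)
    price = w % 23
    num = num * w
    if 7 < price:
        value = value + value[value]
    price = 11 * 23
    w = w - w
    if price <= num:
        value = value * (2 % 24)
    else:
        w = w // w
    return 23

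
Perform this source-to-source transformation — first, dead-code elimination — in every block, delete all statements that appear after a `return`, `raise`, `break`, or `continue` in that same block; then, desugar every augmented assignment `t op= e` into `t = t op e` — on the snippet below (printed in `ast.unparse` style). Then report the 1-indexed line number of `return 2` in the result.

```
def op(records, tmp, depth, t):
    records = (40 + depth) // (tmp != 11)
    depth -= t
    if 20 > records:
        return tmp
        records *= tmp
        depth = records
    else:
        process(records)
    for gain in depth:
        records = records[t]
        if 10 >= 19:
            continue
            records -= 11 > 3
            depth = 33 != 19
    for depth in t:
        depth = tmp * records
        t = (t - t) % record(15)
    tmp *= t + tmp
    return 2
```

16

Transformed code:
def op(records, tmp, depth, t):
    records = (40 + depth) // (tmp != 11)
    depth = depth - t
    if 20 > records:
        return tmp
    else:
        process(records)
    for gain in depth:
        records = records[t]
        if 10 >= 19:
            continue
    for depth in t:
        depth = tmp * records
        t = (t - t) % record(15)
    tmp = tmp * (t + tmp)
    return 2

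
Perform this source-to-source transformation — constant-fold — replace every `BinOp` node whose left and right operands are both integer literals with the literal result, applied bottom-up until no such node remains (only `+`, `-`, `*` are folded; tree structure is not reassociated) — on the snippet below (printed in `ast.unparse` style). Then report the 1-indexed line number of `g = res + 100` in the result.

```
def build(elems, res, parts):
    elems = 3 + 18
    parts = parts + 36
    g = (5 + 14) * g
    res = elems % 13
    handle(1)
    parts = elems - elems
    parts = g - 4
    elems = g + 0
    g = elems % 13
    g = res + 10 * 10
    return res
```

11

Transformed code:
def build(elems, res, parts):
    elems = 21
    parts = parts + 36
    g = 19 * g
    res = elems % 13
    handle(1)
    parts = elems - elems
    parts = g - 4
    elems = g + 0
    g = elems % 13
    g = res + 100
    return res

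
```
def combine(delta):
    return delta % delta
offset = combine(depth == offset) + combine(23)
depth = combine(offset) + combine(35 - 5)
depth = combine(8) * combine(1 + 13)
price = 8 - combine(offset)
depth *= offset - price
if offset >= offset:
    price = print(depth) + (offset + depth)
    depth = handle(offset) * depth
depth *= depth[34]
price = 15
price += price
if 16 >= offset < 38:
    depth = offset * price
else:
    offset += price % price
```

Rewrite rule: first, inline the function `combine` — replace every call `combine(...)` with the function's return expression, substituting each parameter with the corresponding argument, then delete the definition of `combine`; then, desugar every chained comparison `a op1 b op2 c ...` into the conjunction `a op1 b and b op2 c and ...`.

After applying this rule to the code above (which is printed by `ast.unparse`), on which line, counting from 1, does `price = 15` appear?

10

Transformed code:
offset = (depth == offset) % (depth == offset) + 23 % 23
depth = offset % offset + (35 - 5) % (35 - 5)
depth = 8 % 8 * ((1 + 13) % (1 + 13))
price = 8 - offset % offset
depth *= offset - price
if offset >= offset:
    price = print(depth) + (offset + depth)
    depth = handle(offset) * depth
depth *= depth[34]
price = 15
price += price
if 16 >= offset and offset < 38:
    depth = offset * price
else:
    offset += price % price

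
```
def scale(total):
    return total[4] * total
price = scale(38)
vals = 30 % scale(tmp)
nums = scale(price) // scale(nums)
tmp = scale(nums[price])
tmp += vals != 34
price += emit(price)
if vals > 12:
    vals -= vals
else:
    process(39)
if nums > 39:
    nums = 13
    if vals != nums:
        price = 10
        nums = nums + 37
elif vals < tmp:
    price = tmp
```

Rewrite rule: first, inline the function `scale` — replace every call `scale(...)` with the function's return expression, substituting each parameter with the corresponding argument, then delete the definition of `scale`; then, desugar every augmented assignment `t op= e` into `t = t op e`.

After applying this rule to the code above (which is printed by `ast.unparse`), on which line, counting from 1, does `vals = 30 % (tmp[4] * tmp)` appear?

2

Transformed code:
price = 38[4] * 38
vals = 30 % (tmp[4] * tmp)
nums = price[4] * price // (nums[4] * nums)
tmp = nums[price][4] * nums[price]
tmp = tmp + (vals != 34)
price = price + emit(price)
if vals > 12:
    vals = vals - vals
else:
    process(39)
if nums > 39:
    nums = 13
    if vals != nums:
        price = 10
        nums = nums + 37
elif vals < tmp:
    price = tmp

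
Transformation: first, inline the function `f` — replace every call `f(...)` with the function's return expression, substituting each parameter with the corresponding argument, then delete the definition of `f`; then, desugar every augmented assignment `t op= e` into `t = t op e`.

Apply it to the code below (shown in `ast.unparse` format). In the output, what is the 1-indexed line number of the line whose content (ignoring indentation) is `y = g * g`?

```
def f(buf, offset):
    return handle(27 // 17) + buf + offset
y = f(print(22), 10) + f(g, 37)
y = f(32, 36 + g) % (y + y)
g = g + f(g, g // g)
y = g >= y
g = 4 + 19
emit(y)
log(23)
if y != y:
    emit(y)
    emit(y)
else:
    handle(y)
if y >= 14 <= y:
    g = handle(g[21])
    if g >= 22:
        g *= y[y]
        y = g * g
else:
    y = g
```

17

Transformed code:
y = handle(27 // 17) + print(22) + 10 + (handle(27 // 17) + g + 37)
y = (handle(27 // 17) + 32 + (36 + g)) % (y + y)
g = g + (handle(27 // 17) + g + g // g)
y = g >= y
g = 4 + 19
emit(y)
log(23)
if y != y:
    emit(y)
    emit(y)
else:
    handle(y)
if y >= 14 <= y:
    g = handle(g[21])
    if g >= 22:
        g = g * y[y]
        y = g * g
else:
    y = g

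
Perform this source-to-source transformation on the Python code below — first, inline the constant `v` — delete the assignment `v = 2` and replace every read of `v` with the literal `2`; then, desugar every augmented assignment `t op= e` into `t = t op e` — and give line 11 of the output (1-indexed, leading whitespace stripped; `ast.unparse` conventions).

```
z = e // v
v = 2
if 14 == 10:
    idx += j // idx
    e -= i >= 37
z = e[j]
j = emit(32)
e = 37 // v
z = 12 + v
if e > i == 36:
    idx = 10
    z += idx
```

Transformed code:
z = e // 2
if 14 == 10:
    idx = idx + j // idx
    e = e - (i >= 37)
z = e[j]
j = emit(32)
e = 37 // 2
z = 12 + 2
if e > i == 36:
    idx = 10
    z = z + idx

z = z + idx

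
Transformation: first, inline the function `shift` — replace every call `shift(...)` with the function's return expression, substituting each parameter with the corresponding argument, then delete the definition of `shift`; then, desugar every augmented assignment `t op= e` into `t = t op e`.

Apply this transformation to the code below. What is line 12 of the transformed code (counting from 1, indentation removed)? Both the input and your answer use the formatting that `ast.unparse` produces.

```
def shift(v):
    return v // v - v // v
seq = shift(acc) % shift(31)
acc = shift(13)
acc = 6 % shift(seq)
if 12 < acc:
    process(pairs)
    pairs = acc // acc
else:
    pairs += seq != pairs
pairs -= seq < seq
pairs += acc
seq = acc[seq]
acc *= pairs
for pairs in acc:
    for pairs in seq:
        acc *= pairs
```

Transformed code:
seq = (acc // acc - acc // acc) % (31 // 31 - 31 // 31)
acc = 13 // 13 - 13 // 13
acc = 6 % (seq // seq - seq // seq)
if 12 < acc:
    process(pairs)
    pairs = acc // acc
else:
    pairs = pairs + (seq != pairs)
pairs = pairs - (seq < seq)
pairs = pairs + acc
seq = acc[seq]
acc = acc * pairs
for pairs in acc:
    for pairs in seq:
        acc = acc * pairs

acc = acc * pairs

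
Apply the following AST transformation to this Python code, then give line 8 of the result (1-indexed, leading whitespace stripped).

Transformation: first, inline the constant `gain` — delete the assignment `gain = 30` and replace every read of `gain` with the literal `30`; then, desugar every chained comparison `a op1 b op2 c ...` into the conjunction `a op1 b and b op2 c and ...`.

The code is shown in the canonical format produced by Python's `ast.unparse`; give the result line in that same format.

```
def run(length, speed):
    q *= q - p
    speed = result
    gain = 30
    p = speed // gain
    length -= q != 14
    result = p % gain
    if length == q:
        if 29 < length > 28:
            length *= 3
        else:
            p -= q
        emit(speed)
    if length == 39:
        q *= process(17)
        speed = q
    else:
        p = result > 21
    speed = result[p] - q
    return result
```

if 29 < length and length > 28:

Transformed code:
def run(length, speed):
    q *= q - p
    speed = result
    p = speed // 30
    length -= q != 14
    result = p % 30
    if length == q:
        if 29 < length and length > 28:
            length *= 3
        else:
            p -= q
        emit(speed)
    if length == 39:
        q *= process(17)
        speed = q
    else:
        p = result > 21
    speed = result[p] - q
    return result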